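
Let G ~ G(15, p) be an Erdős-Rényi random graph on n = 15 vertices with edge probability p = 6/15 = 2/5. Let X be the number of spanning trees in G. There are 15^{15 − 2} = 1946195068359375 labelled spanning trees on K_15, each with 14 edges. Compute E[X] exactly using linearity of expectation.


K_15 has 15^{15 − 2} = 1946195068359375 labelled spanning trees.
For each such spanning tree H, let X_H = 1 if all 14 edges of H are present in G. Then P[X_H = 1] = p^{14} = (2/5)^{14} = 16384/6103515625.
By linearity of expectation: E[X] = Σ_H E[X_H] = 1946195068359375 · p^{14} = 1946195068359375 · 16384/6103515625 = 26121388032/5.
Numerically: E[X] ≈ 5.22428e+09.

E[X] = 1946195068359375 · (2/5)^{14} = 26121388032/5 ≈ 5.22428e+09.


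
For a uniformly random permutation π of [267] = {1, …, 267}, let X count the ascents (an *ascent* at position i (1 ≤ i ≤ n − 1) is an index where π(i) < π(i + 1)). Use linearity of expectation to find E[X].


Write X = Σ X_I over i = 1, …, 266, with X_I the indicator of one ascent.
There are 266 indicators.
For each fixed i, the pair (π(i), π(i+1)) is a uniformly random ordered pair of distinct values from {1, …, 267}; by symmetry P[π(i) < π(i+1)] = 1/2.
By linearity: E[X] = 266 · (1/2) = (267 − 1) · (1/2) = 133 ≈ 133.00000.

E[X] = 133 = 133.00000.


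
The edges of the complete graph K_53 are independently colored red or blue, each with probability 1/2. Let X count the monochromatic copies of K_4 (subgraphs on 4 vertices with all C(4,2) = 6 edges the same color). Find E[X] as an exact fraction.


Let X = Σ_S X_S over the C(53, 4) = 292825 subsets S of size 4, where X_S = 1 if the K_4 on S is monochromatic.
For a fixed S, the K_4 on S has C(4, 2) = 6 edges. P[all 6 edges red] = (1/2)^6, and likewise for blue, so P[monochromatic] = 2·(1/2)^6 = 2^{1 − 6} = 1/32.
By linearity of expectation: E[X] = C(53, 4) · 2^{1 − 6} = 292825 · 1/32 = 292825/32.
Numerically: E[X] ≈ 9150.7812.

E[X] = C(53,4)·2^(1−C(4,2)) = 292825/32 ≈ 9150.7812.


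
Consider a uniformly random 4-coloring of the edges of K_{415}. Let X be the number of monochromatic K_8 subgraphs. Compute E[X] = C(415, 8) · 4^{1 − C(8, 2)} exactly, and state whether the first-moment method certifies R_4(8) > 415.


E[X] = C(415, 8) · 4^{1 − 28} = 20388455694719685 · 4^{−27} = 20388455694719685/18014398509481984.
As a reduced fraction: E[X] = 20388455694719685/18014398509481984 ≈ 1.132.
Is E[X] < 1? NO.
Since E[X] ≥ 1, the first-moment bound is inconclusive at n = 415; it does NOT by itself certify R_4(8) > 415.

E[X] = 20388455694719685/18014398509481984 ≈ 1.132; E[X] ≥ 1; first-moment method inconclusive here.


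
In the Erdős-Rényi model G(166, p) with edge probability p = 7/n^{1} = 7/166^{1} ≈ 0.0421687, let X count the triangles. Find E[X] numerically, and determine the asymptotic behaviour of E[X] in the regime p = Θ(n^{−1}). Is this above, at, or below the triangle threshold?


Number of potential triangles: C(166, 3) = 748660.
Each occurs with probability p³ ≈ (0.0421687)³ ≈ 7.49842162e-05.
By linearity: E[X] = C(166, 3)·p³ ≈ 748660 · 7.49842162e-05 ≈ 56.137683.
Here α = 1, so p = 7/n is exactly at the triangle threshold p ~ 1/n. Asymptotically E[X] → c³/6 = 7³/6 = 343/6 ≈ 57.166667, a bounded constant. In this regime the triangle count is asymptotically Poisson(c³/6).

E[X] ≈ 56.137683; in regime p = Θ(1/n^{1}) E[X] stays bounded (at the triangle threshold p ~ 1/n).


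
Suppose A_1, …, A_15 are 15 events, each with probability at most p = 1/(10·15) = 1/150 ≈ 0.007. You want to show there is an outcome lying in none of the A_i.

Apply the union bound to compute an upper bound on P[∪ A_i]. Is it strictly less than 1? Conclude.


Union bound: P[∪_{i=1}^{15} A_i] ≤ Σ_i P[A_i] ≤ 15·p = 15·(1/150) = 1/10.
Numerically: 1/10 ≈ 0.100.
Is 1/10 < 1? YES.
Since P[∪ A_i] ≤ 1/10 < 1, the complement has P[∩ A_i^c] ≥ 1 − 1/10 = 9/10 > 0, so some outcome avoids every A_i.

15·p = 1/10 ≈ 0.100; existence CERTIFIED by the union bound.


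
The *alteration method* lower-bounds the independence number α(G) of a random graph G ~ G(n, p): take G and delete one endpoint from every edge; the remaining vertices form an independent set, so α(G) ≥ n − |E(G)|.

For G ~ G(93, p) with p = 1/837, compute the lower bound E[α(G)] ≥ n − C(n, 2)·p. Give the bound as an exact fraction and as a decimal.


E[|E(G)|] = C(93, 2)·p = 4278 · (1/837) = 46/9.
E[α(G)] ≥ n − E[|E(G)|] = 93 − 46/9 = 791/9.
Numerically: ≈ 87.888889.
(This is only a lower bound; the true E[α(G)] may be larger.)

E[α(G)] ≥ 791/9 ≈ 87.888889.


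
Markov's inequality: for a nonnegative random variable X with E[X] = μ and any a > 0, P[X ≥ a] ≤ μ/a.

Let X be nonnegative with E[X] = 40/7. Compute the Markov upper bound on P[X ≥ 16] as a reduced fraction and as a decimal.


μ = E[X] = 40/7, a = 16.
Markov: P[X ≥ 16] ≤ μ/a = (40/7)/16 = 5/14.
Numerically: ≈ 0.357143.
(Since a = 16 > μ = 5.714286, the bound 5/14 is < 1 and informative.)

P[X ≥ 16] ≤ 5/14 ≈ 0.357143.


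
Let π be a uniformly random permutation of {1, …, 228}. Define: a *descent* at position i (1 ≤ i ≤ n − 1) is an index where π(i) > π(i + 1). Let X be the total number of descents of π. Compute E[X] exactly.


Write X = Σ X_I over i = 1, …, 227, with X_I the indicator of one descent.
There are 227 indicators.
For each fixed i, the pair (π(i), π(i+1)) is a uniformly random ordered pair of distinct values from {1, …, 228}; by symmetry P[π(i) > π(i+1)] = 1/2.
By linearity: E[X] = 227 · (1/2) = (228 − 1) · (1/2) = 227/2 ≈ 113.500000.

E[X] = 227/2 = 113.500000.


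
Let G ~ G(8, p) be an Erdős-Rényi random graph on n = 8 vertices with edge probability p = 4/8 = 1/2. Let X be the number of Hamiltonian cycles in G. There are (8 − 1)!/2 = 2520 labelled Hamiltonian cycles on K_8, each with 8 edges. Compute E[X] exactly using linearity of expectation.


K_8 has (8 − 1)!/2 = 2520 labelled Hamiltonian cycles.
For each such Hamiltonian cycle H, let X_H = 1 if all 8 edges of H are present in G. Then P[X_H = 1] = p^{8} = (1/2)^{8} = 1/256.
By linearity: E[X] = Σ_H E[X_H] = 2520 · p^{8} = 2520 · 1/256 = 315/32.
Numerically: E[X] ≈ 9.84.

E[X] = 2520 · (1/2)^{8} = 315/32 ≈ 9.84.


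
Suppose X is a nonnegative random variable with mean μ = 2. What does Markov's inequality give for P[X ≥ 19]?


μ = E[X] = 2, a = 19.
Markov: P[X ≥ 19] ≤ μ/a = (2)/19 = 2/19.
Numerically: ≈ 0.105.
(Since a = 19 > μ = 2.000, the bound 2/19 is < 1 and informative.)

P[X ≥ 19] ≤ 2/19 ≈ 0.105.


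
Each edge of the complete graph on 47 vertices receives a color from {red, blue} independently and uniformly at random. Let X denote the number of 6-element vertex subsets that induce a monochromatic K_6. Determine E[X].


Let X = Σ_S X_S over the C(47, 6) = 10737573 subsets S of size 6, where X_S = 1 if the K_6 on S is monochromatic.
For a fixed S, the K_6 on S has C(6, 2) = 15 edges. P[all 15 edges red] = (1/2)^15, and likewise for blue, so P[monochromatic] = 2·(1/2)^15 = 2^{1 − 15} = 1/16384.
By linearity of expectation: E[X] = C(47, 6) · 2^{1 − 15} = 10737573 · 1/16384 = 10737573/16384.
Numerically: E[X] ≈ 655.369.

E[X] = C(47,6)·2^(1−C(6,2)) = 10737573/16384 ≈ 655.369.


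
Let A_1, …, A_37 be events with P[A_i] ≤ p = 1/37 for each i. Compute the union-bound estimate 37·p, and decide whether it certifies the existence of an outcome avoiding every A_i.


Union bound: P[∪_{i=1}^{37} A_i] ≤ Σ_i P[A_i] ≤ 37·p = 37·(1/37) = 1.
Numerically: 1 ≈ 1.00000.
Is 1 < 1? NO.
Since the bound 1 is ≥ 1, the union bound is uninformative here; it does NOT by itself certify existence.

37·p = 1 ≈ 1.00000; existence NOT certified by the union bound.


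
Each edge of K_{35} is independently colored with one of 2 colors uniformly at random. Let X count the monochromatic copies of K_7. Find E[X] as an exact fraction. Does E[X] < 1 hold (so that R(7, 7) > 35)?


E[X] = C(35, 7) · 2^{1 − 21} = 6724520 · 2^{−20} = 6724520/1048576.
As a reduced fraction: E[X] = 840565/131072 ≈ 6.413.
Is E[X] < 1? NO.
Since E[X] ≥ 1, the first-moment bound is inconclusive at n = 35; it does NOT by itself certify R(7, 7) > 35.

E[X] = 840565/131072 ≈ 6.413; E[X] ≥ 1; first-moment method inconclusive here.


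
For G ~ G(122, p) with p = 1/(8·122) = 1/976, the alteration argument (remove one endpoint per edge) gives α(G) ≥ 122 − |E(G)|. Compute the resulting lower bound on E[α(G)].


E[|E(G)|] = C(122, 2)·p = 7381 · (1/976) = 121/16.
E[α(G)] ≥ n − E[|E(G)|] = 122 − 121/16 = 1831/16.
Numerically: ≈ 114.437500.
(This is only a lower bound; the true E[α(G)] may be larger.)

E[α(G)] ≥ 1831/16 ≈ 114.437500.


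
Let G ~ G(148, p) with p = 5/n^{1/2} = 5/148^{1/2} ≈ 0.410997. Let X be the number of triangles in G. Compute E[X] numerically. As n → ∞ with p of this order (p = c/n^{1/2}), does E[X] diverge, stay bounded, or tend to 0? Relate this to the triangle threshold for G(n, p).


Number of potential triangles: C(148, 3) = 529396.
Each occurs with probability p³ ≈ (0.410997)³ ≈ 6.94252480e-02.
By linearity: E[X] = C(148, 3)·p³ ≈ 529396 · 6.94252480e-02 ≈ 36753.448599.
Since α = 1/2 < 1, p = c/n^{1/2} ≫ 1/n is above the triangle threshold p ~ 1/n. Asymptotically E[X] ~ (c³/6)·n^{3(1−α)} = (5³/6)·n^{1.5} → ∞; triangles are abundant w.h.p.

E[X] ≈ 36753.448599; in regime p = Θ(1/n^{1/2}) E[X] diverges (above the triangle threshold p ~ 1/n).


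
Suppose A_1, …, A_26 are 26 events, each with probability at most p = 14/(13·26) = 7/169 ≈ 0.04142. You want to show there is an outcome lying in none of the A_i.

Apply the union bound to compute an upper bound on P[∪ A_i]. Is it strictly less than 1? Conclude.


Union bound: P[∪_{i=1}^{26} A_i] ≤ Σ_i P[A_i] ≤ 26·p = 26·(7/169) = 14/13.
Numerically: 14/13 ≈ 1.07692.
Is 14/13 < 1? NO.
Since the bound 14/13 is ≥ 1, the union bound is uninformative here; it does NOT by itself certify existence.

26·p = 14/13 ≈ 1.07692; existence NOT certified by the union bound.


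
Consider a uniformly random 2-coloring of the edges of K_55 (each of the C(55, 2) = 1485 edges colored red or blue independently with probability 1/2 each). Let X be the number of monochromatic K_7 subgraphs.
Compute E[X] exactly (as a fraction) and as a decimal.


Let X = Σ_S X_S over the C(55, 7) = 202927725 subsets S of size 7, where X_S = 1 if the K_7 on S is monochromatic.
For a fixed S, the K_7 on S has C(7, 2) = 21 edges. P[all 21 edges red] = (1/2)^21, and likewise for blue, so P[monochromatic] = 2·(1/2)^21 = 2^{1 − 21} = 1/1048576.
By linearity of expectation: E[X] = C(55, 7) · 2^{1 − 21} = 202927725 · 1/1048576 = 202927725/1048576.
Numerically: E[X] ≈ 193.527.

E[X] = C(55,7)·2^(1−C(7,2)) = 202927725/1048576 ≈ 193.527.


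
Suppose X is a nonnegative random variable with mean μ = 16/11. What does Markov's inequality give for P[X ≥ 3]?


μ = E[X] = 16/11, a = 3.
Markov: P[X ≥ 3] ≤ μ/a = (16/11)/3 = 16/33.
Numerically: ≈ 0.48485.
(Since a = 3 > μ = 1.45455, the bound 16/33 is < 1 and informative.)

P[X ≥ 3] ≤ 16/33 ≈ 0.48485.


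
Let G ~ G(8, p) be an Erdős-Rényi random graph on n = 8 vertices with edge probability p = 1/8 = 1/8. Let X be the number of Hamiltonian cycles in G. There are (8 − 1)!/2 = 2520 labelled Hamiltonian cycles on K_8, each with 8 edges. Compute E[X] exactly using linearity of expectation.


K_8 has (8 − 1)!/2 = 2520 labelled Hamiltonian cycles.
For each such Hamiltonian cycle H, let X_H = 1 if all 8 edges of H are present in G. Then P[X_H = 1] = p^{8} = (1/8)^{8} = 1/16777216.
Summing the indicators: E[X] = Σ_H E[X_H] = 2520 · p^{8} = 2520 · 1/16777216 = 315/2097152.
Numerically: E[X] ≈ 0.0001502.

E[X] = 2520 · (1/8)^{8} = 315/2097152 ≈ 0.0001502.


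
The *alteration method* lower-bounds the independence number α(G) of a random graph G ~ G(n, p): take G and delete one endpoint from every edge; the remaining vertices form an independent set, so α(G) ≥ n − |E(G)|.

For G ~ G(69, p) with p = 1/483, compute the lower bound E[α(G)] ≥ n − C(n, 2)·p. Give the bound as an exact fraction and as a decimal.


E[|E(G)|] = C(69, 2)·p = 2346 · (1/483) = 34/7.
E[α(G)] ≥ n − E[|E(G)|] = 69 − 34/7 = 449/7.
Numerically: ≈ 64.1429.
(This is only a lower bound; the true E[α(G)] may be larger.)

E[α(G)] ≥ 449/7 ≈ 64.1429.


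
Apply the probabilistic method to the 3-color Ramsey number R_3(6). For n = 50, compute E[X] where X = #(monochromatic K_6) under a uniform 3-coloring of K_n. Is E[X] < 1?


E[X] = C(50, 6) · 3^{1 − 15} = 15890700 · 3^{−14} = 15890700/4782969.
As a reduced fraction: E[X] = 5296900/1594323 ≈ 3.322.
Is E[X] < 1? NO.
Since E[X] ≥ 1, the first-moment bound is inconclusive at n = 50; it does NOT by itself certify R_3(6) > 50.

E[X] = 5296900/1594323 ≈ 3.322; E[X] ≥ 1; first-moment method inconclusive here.


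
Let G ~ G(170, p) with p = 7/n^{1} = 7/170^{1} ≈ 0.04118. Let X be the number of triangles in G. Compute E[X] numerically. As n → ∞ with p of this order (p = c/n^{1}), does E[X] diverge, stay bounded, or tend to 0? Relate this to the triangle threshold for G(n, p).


Number of potential triangles: C(170, 3) = 804440.
Each occurs with probability p³ ≈ (0.04118)³ ≈ 6.981478e-05.
By linearity: E[X] = C(170, 3)·p³ ≈ 804440 · 6.981478e-05 ≈ 56.1618.
Here α = 1, so p = 7/n is exactly at the triangle threshold p ~ 1/n. Asymptotically E[X] → c³/6 = 7³/6 = 343/6 ≈ 57.1667, a bounded constant. In this regime the triangle count is asymptotically Poisson(c³/6).

E[X] ≈ 56.1618; in regime p = Θ(1/n^{1}) E[X] stays bounded (at the triangle threshold p ~ 1/n).


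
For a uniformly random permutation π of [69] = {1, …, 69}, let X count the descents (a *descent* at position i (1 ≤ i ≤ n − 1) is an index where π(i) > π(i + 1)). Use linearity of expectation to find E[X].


Write X = Σ X_I over i = 1, …, 68, with X_I the indicator of one descent.
There are 68 indicators.
For each fixed i, the pair (π(i), π(i+1)) is a uniformly random ordered pair of distinct values from {1, …, 69}; by symmetry P[π(i) > π(i+1)] = 1/2.
By linearity: E[X] = 68 · (1/2) = (69 − 1) · (1/2) = 34 ≈ 34.000.

E[X] = 34 = 34.000.


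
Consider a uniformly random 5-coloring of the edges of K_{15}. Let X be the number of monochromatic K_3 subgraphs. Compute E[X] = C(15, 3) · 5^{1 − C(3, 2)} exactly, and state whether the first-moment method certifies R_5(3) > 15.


E[X] = C(15, 3) · 5^{1 − 3} = 455 · 5^{−2} = 455/25.
As a reduced fraction: E[X] = 91/5 ≈ 18.20000.
Is E[X] < 1? NO.
Since E[X] ≥ 1, the first-moment bound is inconclusive at n = 15; it does NOT by itself certify R_5(3) > 15.

E[X] = 91/5 ≈ 18.20000; E[X] ≥ 1; first-moment method inconclusive here.


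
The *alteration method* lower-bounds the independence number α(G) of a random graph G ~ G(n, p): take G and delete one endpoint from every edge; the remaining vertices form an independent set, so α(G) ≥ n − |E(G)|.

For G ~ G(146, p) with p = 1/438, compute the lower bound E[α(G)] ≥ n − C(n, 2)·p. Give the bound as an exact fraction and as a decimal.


E[|E(G)|] = C(146, 2)·p = 10585 · (1/438) = 145/6.
E[α(G)] ≥ n − E[|E(G)|] = 146 − 145/6 = 731/6.
Numerically: ≈ 121.83333.
(This is only a lower bound; the true E[α(G)] may be larger.)

E[α(G)] ≥ 731/6 ≈ 121.83333.


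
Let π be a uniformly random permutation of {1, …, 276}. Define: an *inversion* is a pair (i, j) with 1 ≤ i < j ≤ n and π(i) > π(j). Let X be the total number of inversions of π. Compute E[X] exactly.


Write X = Σ X_I over the C(276, 2) = 37950 pairs i < j, with X_I the indicator of one inversion.
There are 37950 indicators.
For each fixed pair i < j, the values π(i) and π(j) are two distinct elements of {1, …, 276} in uniformly random order; by symmetry P[π(i) > π(j)] = 1/2.
By linearity: E[X] = 37950 · (1/2) = C(276, 2) · (1/2) = 37950/2 = 18975 ≈ 18975.000.

E[X] = 18975 = 18975.000.


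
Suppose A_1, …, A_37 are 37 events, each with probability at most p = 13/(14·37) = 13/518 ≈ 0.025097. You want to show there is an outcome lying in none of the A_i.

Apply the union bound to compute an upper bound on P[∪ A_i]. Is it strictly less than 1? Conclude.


Union bound: P[∪_{i=1}^{37} A_i] ≤ Σ_i P[A_i] ≤ 37·p = 37·(13/518) = 13/14.
Numerically: 13/14 ≈ 0.928571.
Is 13/14 < 1? YES.
Since P[∪ A_i] ≤ 13/14 < 1, the complement has P[∩ A_i^c] ≥ 1 − 13/14 = 1/14 > 0, so some outcome avoids every A_i.

37·p = 13/14 ≈ 0.928571; existence CERTIFIED by the union bound.


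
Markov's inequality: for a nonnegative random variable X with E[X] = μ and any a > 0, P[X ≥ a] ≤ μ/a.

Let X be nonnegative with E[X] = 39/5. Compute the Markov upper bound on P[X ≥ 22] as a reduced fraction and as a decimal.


μ = E[X] = 39/5, a = 22.
Markov: P[X ≥ 22] ≤ μ/a = (39/5)/22 = 39/110.
Numerically: ≈ 0.354545.
(Since a = 22 > μ = 7.800000, the bound 39/110 is < 1 and informative.)

P[X ≥ 22] ≤ 39/110 ≈ 0.354545.


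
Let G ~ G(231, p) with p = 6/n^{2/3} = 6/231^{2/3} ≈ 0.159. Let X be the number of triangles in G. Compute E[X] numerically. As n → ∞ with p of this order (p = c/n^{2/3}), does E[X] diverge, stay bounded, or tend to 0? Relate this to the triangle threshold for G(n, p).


Number of potential triangles: C(231, 3) = 2027795.
Each occurs with probability p³ ≈ (0.159)³ ≈ 4.04790e-03.
By linearity: E[X] = C(231, 3)·p³ ≈ 2027795 · 4.04790e-03 ≈ 8208.312.
Since α = 2/3 < 1, p = c/n^{2/3} ≫ 1/n is above the triangle threshold p ~ 1/n. Asymptotically E[X] ~ (c³/6)·n^{3(1−α)} = (6³/6)·n^{1} → ∞; triangles are abundant w.h.p.

E[X] ≈ 8208.312; in regime p = Θ(1/n^{2/3}) E[X] diverges (above the triangle threshold p ~ 1/n).


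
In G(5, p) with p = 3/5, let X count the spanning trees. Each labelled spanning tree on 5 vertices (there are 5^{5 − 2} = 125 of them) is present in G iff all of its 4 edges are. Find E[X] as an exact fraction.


K_5 has 5^{5 − 2} = 125 labelled spanning trees.
For each such spanning tree H, let X_H = 1 if all 4 edges of H are present in G. Then P[X_H = 1] = p^{4} = (3/5)^{4} = 81/625.
By linearity: E[X] = Σ_H E[X_H] = 125 · p^{4} = 125 · 81/625 = 81/5.
Numerically: E[X] ≈ 16.2.

E[X] = 125 · (3/5)^{4} = 81/5 ≈ 16.2.


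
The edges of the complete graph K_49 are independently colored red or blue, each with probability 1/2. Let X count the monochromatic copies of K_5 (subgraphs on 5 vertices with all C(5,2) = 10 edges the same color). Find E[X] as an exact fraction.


Let X = Σ_S X_S over the C(49, 5) = 1906884 subsets S of size 5, where X_S = 1 if the K_5 on S is monochromatic.
For a fixed S, the K_5 on S has C(5, 2) = 10 edges. P[all 10 edges red] = (1/2)^10, and likewise for blue, so P[monochromatic] = 2·(1/2)^10 = 2^{1 − 10} = 1/512.
By linearity of expectation: E[X] = C(49, 5) · 2^{1 − 10} = 1906884 · 1/512 = 476721/128.
Numerically: E[X] ≈ 3724.383.

E[X] = C(49,5)·2^(1−C(5,2)) = 476721/128 ≈ 3724.383.


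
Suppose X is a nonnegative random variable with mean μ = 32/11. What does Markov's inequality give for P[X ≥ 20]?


μ = E[X] = 32/11, a = 20.
Markov: P[X ≥ 20] ≤ μ/a = (32/11)/20 = 8/55.
Numerically: ≈ 0.1455.
(Since a = 20 > μ = 2.9091, the bound 8/55 is < 1 and informative.)

P[X ≥ 20] ≤ 8/55 ≈ 0.1455.


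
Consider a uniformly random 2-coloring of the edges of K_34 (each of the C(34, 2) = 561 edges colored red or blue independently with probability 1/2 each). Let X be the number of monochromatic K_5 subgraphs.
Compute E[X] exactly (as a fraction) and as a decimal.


Let X = Σ_S X_S over the C(34, 5) = 278256 subsets S of size 5, where X_S = 1 if the K_5 on S is monochromatic.
For a fixed S, the K_5 on S has C(5, 2) = 10 edges. P[all 10 edges red] = (1/2)^10, and likewise for blue, so P[monochromatic] = 2·(1/2)^10 = 2^{1 − 10} = 1/512.
Summing: E[X] = C(34, 5) · 2^{1 − 10} = 278256 · 1/512 = 17391/32.
Numerically: E[X] ≈ 543.46875.

E[X] = C(34,5)·2^(1−C(5,2)) = 17391/32 ≈ 543.46875.


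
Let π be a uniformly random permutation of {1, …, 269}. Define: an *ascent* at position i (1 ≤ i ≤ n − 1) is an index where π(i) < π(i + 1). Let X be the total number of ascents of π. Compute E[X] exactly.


Write X = Σ X_I over i = 1, …, 268, with X_I the indicator of one ascent.
There are 268 indicators.
For each fixed i, the pair (π(i), π(i+1)) is a uniformly random ordered pair of distinct values from {1, …, 269}; by symmetry P[π(i) < π(i+1)] = 1/2.
By linearity: E[X] = 268 · (1/2) = (269 − 1) · (1/2) = 134 ≈ 134.000.

E[X] = 134 = 134.000.


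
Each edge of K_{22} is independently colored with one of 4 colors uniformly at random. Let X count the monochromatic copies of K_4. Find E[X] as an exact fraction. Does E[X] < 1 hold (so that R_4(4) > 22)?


E[X] = C(22, 4) · 4^{1 − 6} = 7315 · 4^{−5} = 7315/1024.
As a reduced fraction: E[X] = 7315/1024 ≈ 7.1435547.
Is E[X] < 1? NO.
Since E[X] ≥ 1, the first-moment bound is inconclusive at n = 22; it does NOT by itself certify R_4(4) > 22.

E[X] = 7315/1024 ≈ 7.1435547; E[X] ≥ 1; first-moment method inconclusive here.


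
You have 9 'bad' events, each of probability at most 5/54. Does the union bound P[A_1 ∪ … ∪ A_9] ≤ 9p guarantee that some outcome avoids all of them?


Union bound: P[∪_{i=1}^{9} A_i] ≤ Σ_i P[A_i] ≤ 9·p = 9·(5/54) = 5/6.
Numerically: 5/6 ≈ 0.83333.
Is 5/6 < 1? YES.
Since P[∪ A_i] ≤ 5/6 < 1, the complement has P[∩ A_i^c] ≥ 1 − 5/6 = 1/6 > 0, so some outcome avoids every A_i.

9·p = 5/6 ≈ 0.83333; existence CERTIFIED by the union bound.


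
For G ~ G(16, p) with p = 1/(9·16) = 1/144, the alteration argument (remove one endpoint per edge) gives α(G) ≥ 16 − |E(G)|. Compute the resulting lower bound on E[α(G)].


E[|E(G)|] = C(16, 2)·p = 120 · (1/144) = 5/6.
E[α(G)] ≥ n − E[|E(G)|] = 16 − 5/6 = 91/6.
Numerically: ≈ 15.1667.
(This is only a lower bound; the true E[α(G)] may be larger.)

E[α(G)] ≥ 91/6 ≈ 15.1667.


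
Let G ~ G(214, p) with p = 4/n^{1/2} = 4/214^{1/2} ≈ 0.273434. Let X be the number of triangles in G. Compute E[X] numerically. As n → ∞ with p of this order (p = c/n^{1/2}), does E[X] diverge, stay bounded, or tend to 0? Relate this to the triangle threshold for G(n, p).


Number of potential triangles: C(214, 3) = 1610564.
Each occurs with probability p³ ≈ (0.273434)³ ≈ 2.04436913e-02.
By linearity: E[X] = C(214, 3)·p³ ≈ 1610564 · 2.04436913e-02 ≈ 32925.873195.
Since α = 1/2 < 1, p = c/n^{1/2} ≫ 1/n is above the triangle threshold p ~ 1/n. Asymptotically E[X] ~ (c³/6)·n^{3(1−α)} = (4³/6)·n^{1.5} → ∞; triangles are abundant w.h.p.

E[X] ≈ 32925.873195; in regime p = Θ(1/n^{1/2}) E[X] diverges (above the triangle threshold p ~ 1/n).


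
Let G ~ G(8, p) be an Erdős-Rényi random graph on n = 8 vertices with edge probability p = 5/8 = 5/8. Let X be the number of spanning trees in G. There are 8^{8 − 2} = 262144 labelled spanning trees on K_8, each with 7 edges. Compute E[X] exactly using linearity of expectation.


K_8 has 8^{8 − 2} = 262144 labelled spanning trees.
For each such spanning tree H, let X_H = 1 if all 7 edges of H are present in G. Then P[X_H = 1] = p^{7} = (5/8)^{7} = 78125/2097152.
Summing the indicators: E[X] = Σ_H E[X_H] = 262144 · p^{7} = 262144 · 78125/2097152 = 78125/8.
Numerically: E[X] ≈ 9765.6.

E[X] = 262144 · (5/8)^{7} = 78125/8 ≈ 9765.6.


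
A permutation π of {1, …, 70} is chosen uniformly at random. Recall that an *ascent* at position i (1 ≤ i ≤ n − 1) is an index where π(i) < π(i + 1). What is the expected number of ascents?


Write X = Σ X_I over i = 1, …, 69, with X_I the indicator of one ascent.
There are 69 indicators.
For each fixed i, the pair (π(i), π(i+1)) is a uniformly random ordered pair of distinct values from {1, …, 70}; by symmetry P[π(i) < π(i+1)] = 1/2.
By linearity: E[X] = 69 · (1/2) = (70 − 1) · (1/2) = 69/2 ≈ 34.50000.

E[X] = 69/2 = 34.50000.


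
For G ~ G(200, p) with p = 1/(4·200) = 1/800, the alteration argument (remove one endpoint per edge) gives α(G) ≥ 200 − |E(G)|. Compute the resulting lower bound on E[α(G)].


E[|E(G)|] = C(200, 2)·p = 19900 · (1/800) = 199/8.
E[α(G)] ≥ n − E[|E(G)|] = 200 − 199/8 = 1401/8.
Numerically: ≈ 175.125000.
(This is only a lower bound; the true E[α(G)] may be larger.)

E[α(G)] ≥ 1401/8 ≈ 175.125000.


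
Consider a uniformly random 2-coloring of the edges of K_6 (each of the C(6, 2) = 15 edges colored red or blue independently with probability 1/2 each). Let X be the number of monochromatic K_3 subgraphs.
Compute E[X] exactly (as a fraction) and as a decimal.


Let X = Σ_S X_S over the C(6, 3) = 20 subsets S of size 3, where X_S = 1 if the K_3 on S is monochromatic.
For a fixed S, the K_3 on S has C(3, 2) = 3 edges. P[all 3 edges red] = (1/2)^3, and likewise for blue, so P[monochromatic] = 2·(1/2)^3 = 2^{1 − 3} = 1/4.
By linearity of expectation: E[X] = C(6, 3) · 2^{1 − 3} = 20 · 1/4 = 5.
Numerically: E[X] ≈ 5.000000.

E[X] = C(6,3)·2^(1−C(3,2)) = 5 ≈ 5.000000.


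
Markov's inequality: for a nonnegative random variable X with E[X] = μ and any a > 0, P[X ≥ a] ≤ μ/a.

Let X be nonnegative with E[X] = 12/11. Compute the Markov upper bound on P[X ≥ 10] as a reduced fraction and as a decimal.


μ = E[X] = 12/11, a = 10.
Markov: P[X ≥ 10] ≤ μ/a = (12/11)/10 = 6/55.
Numerically: ≈ 0.109.
(Since a = 10 > μ = 1.091, the bound 6/55 is < 1 and informative.)

P[X ≥ 10] ≤ 6/55 ≈ 0.109.


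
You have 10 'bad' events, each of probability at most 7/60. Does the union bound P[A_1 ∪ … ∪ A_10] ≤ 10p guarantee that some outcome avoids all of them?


Union bound: P[∪_{i=1}^{10} A_i] ≤ Σ_i P[A_i] ≤ 10·p = 10·(7/60) = 7/6.
Numerically: 7/6 ≈ 1.167.
Is 7/6 < 1? NO.
Since the bound 7/6 is ≥ 1, the union bound is uninformative here; it does NOT by itself certify existence.

10·p = 7/6 ≈ 1.167; existence NOT certified by the union bound.


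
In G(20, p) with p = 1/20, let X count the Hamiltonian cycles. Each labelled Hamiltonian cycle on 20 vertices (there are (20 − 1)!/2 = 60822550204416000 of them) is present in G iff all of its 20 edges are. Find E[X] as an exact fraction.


K_20 has (20 − 1)!/2 = 60822550204416000 labelled Hamiltonian cycles.
For each such Hamiltonian cycle H, let X_H = 1 if all 20 edges of H are present in G. Then P[X_H = 1] = p^{20} = (1/20)^{20} = 1/104857600000000000000000000.
Summing the indicators: E[X] = Σ_H E[X_H] = 60822550204416000 · p^{20} = 60822550204416000 · 1/104857600000000000000000000 = 14849255421/25600000000000000000.
Numerically: E[X] ≈ 5.80049e-10.

E[X] = 60822550204416000 · (1/20)^{20} = 14849255421/25600000000000000000 ≈ 5.80049e-10.


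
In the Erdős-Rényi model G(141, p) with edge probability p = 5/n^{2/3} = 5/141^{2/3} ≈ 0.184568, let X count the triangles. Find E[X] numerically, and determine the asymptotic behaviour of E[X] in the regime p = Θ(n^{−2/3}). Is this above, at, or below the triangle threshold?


Number of potential triangles: C(141, 3) = 457310.
Each occurs with probability p³ ≈ (0.184568)³ ≈ 6.28741009e-03.
By linearity: E[X] = C(141, 3)·p³ ≈ 457310 · 6.28741009e-03 ≈ 2875.295508.
Since α = 2/3 < 1, p = c/n^{2/3} ≫ 1/n is above the triangle threshold p ~ 1/n. Asymptotically E[X] ~ (c³/6)·n^{3(1−α)} = (5³/6)·n^{1} → ∞; triangles are abundant w.h.p.

E[X] ≈ 2875.295508; in regime p = Θ(1/n^{2/3}) E[X] diverges (above the triangle threshold p ~ 1/n).


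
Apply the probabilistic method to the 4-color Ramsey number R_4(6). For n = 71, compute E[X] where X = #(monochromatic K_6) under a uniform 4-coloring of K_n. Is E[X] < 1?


E[X] = C(71, 6) · 4^{1 − 15} = 143218999 · 4^{−14} = 143218999/268435456.
As a reduced fraction: E[X] = 143218999/268435456 ≈ 0.5335323.
Is E[X] < 1? YES.
Since E[X] < 1, there exists a 4-coloring of K_{71} with no monochromatic K_6; hence R_4(6) > 71.

E[X] = 143218999/268435456 ≈ 0.5335323; E[X] < 1, so R_4(6) > 71.


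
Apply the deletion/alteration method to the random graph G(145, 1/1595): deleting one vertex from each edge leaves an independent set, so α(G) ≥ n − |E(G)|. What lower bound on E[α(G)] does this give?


E[|E(G)|] = C(145, 2)·p = 10440 · (1/1595) = 72/11.
E[α(G)] ≥ n − E[|E(G)|] = 145 − 72/11 = 1523/11.
Numerically: ≈ 138.455.
(This is only a lower bound; the true E[α(G)] may be larger.)

E[α(G)] ≥ 1523/11 ≈ 138.455.


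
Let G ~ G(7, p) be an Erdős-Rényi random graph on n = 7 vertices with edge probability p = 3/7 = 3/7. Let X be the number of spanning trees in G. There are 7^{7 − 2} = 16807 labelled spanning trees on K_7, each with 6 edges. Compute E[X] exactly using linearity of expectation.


K_7 has 7^{7 − 2} = 16807 labelled spanning trees.
For each such spanning tree H, let X_H = 1 if all 6 edges of H are present in G. Then P[X_H = 1] = p^{6} = (3/7)^{6} = 729/117649.
Summing the indicators: E[X] = Σ_H E[X_H] = 16807 · p^{6} = 16807 · 729/117649 = 729/7.
Numerically: E[X] ≈ 104.14.

E[X] = 16807 · (3/7)^{6} = 729/7 ≈ 104.14.


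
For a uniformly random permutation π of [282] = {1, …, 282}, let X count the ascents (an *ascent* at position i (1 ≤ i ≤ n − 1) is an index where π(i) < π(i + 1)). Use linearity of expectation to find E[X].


Write X = Σ X_I over i = 1, …, 281, with X_I the indicator of one ascent.
There are 281 indicators.
For each fixed i, the pair (π(i), π(i+1)) is a uniformly random ordered pair of distinct values from {1, …, 282}; by symmetry P[π(i) < π(i+1)] = 1/2.
By linearity: E[X] = 281 · (1/2) = (282 − 1) · (1/2) = 281/2 ≈ 140.50000.

E[X] = 281/2 = 140.50000.


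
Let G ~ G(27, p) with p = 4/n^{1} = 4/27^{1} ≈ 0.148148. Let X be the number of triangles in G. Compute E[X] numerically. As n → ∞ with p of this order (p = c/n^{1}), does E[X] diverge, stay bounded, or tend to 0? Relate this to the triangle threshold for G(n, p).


Number of potential triangles: C(27, 3) = 2925.
Each occurs with probability p³ ≈ (0.148148)³ ≈ 3.25153686e-03.
By linearity: E[X] = C(27, 3)·p³ ≈ 2925 · 3.25153686e-03 ≈ 9.510745.
Here α = 1, so p = 4/n is exactly at the triangle threshold p ~ 1/n. Asymptotically E[X] → c³/6 = 4³/6 = 32/3 ≈ 10.666667, a bounded constant. In this regime the triangle count is asymptotically Poisson(c³/6).

E[X] ≈ 9.510745; in regime p = Θ(1/n^{1}) E[X] stays bounded (at the triangle threshold p ~ 1/n).


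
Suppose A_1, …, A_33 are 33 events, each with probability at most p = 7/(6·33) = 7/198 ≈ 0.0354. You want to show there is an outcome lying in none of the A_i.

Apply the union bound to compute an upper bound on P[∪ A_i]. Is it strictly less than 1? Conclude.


Union bound: P[∪_{i=1}^{33} A_i] ≤ Σ_i P[A_i] ≤ 33·p = 33·(7/198) = 7/6.
Numerically: 7/6 ≈ 1.1667.
Is 7/6 < 1? NO.
Since the bound 7/6 is ≥ 1, the union bound is uninformative here; it does NOT by itself certify existence.

33·p = 7/6 ≈ 1.1667; existence NOT certified by the union bound.


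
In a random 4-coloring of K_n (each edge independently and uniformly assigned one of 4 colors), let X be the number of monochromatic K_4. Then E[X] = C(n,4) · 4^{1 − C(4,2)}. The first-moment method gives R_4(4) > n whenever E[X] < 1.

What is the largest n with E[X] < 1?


We need C(n, 4) · 4^{1 − 6} < 1, i.e. C(n, 4) < 4^{6 − 1} = 1024.
Check values of n near the boundary:
  n = 10: C(10, 4) = 210; 210 < 1024? YES
  n = 11: C(11, 4) = 330; 330 < 1024? YES
  n = 12: C(12, 4) = 495; 495 < 1024? YES
  n = 13: C(13, 4) = 715; 715 < 1024? YES
  n = 14: C(14, 4) = 1001; 1001 < 1024? YES
  n = 15: C(15, 4) = 1365; 1365 < 1024? NO
  n = 16: C(16, 4) = 1820; 1820 < 1024? NO
The largest n with C(n, 4) < 1024 is n = 14 (where E[X] = 1001/1024 ≈ 0.977539). Hence R_4(4) > 14, i.e. R_4(4) ≥ 15.

Largest n = 14; hence R_4(4) > 14.


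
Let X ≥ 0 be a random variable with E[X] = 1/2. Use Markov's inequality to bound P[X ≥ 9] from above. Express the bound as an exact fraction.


μ = E[X] = 1/2, a = 9.
Markov: P[X ≥ 9] ≤ μ/a = (1/2)/9 = 1/18.
Numerically: ≈ 0.056.
(Since a = 9 > μ = 0.500, the bound 1/18 is < 1 and informative.)

P[X ≥ 9] ≤ 1/18 ≈ 0.056.


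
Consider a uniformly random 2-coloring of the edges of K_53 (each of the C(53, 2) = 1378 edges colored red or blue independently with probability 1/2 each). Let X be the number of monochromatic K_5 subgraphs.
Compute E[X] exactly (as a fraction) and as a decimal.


Let X = Σ_S X_S over the C(53, 5) = 2869685 subsets S of size 5, where X_S = 1 if the K_5 on S is monochromatic.
For a fixed S, the K_5 on S has C(5, 2) = 10 edges. P[all 10 edges red] = (1/2)^10, and likewise for blue, so P[monochromatic] = 2·(1/2)^10 = 2^{1 − 10} = 1/512.
Summing: E[X] = C(53, 5) · 2^{1 − 10} = 2869685 · 1/512 = 2869685/512.
Numerically: E[X] ≈ 5604.85352.

E[X] = C(53,5)·2^(1−C(5,2)) = 2869685/512 ≈ 5604.85352.


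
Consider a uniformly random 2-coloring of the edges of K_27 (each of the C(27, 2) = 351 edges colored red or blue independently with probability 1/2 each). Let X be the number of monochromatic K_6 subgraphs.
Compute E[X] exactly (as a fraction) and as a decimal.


Let X = Σ_S X_S over the C(27, 6) = 296010 subsets S of size 6, where X_S = 1 if the K_6 on S is monochromatic.
For a fixed S, the K_6 on S has C(6, 2) = 15 edges. P[all 15 edges red] = (1/2)^15, and likewise for blue, so P[monochromatic] = 2·(1/2)^15 = 2^{1 − 15} = 1/16384.
By linearity: E[X] = C(27, 6) · 2^{1 − 15} = 296010 · 1/16384 = 148005/8192.
Numerically: E[X] ≈ 18.067.

E[X] = C(27,6)·2^(1−C(6,2)) = 148005/8192 ≈ 18.067.


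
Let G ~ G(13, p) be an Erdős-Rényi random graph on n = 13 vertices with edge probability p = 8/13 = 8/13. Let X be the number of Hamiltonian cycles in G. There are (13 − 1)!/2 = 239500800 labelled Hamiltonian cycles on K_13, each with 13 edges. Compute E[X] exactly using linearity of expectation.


K_13 has (13 − 1)!/2 = 239500800 labelled Hamiltonian cycles.
For each such Hamiltonian cycle H, let X_H = 1 if all 13 edges of H are present in G. Then P[X_H = 1] = p^{13} = (8/13)^{13} = 549755813888/302875106592253.
By linearity of expectation: E[X] = Σ_H E[X_H] = 239500800 · p^{13} = 239500800 · 549755813888/302875106592253 = 131666957230827110400/302875106592253.
Numerically: E[X] ≈ 4.3472e+05.

E[X] = 239500800 · (8/13)^{13} = 131666957230827110400/302875106592253 ≈ 4.3472e+05.


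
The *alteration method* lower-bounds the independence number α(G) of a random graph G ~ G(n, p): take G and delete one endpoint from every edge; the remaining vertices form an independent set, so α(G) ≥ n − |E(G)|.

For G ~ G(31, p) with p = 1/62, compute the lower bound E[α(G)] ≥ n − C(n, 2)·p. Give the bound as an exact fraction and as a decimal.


E[|E(G)|] = C(31, 2)·p = 465 · (1/62) = 15/2.
E[α(G)] ≥ n − E[|E(G)|] = 31 − 15/2 = 47/2.
Numerically: ≈ 23.5000.
(This is only a lower bound; the true E[α(G)] may be larger.)

E[α(G)] ≥ 47/2 ≈ 23.5000.


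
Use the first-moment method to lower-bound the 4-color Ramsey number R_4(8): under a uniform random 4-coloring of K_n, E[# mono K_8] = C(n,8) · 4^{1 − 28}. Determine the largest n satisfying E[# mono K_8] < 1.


We need C(n, 8) · 4^{1 − 28} < 1, i.e. C(n, 8) < 4^{28 − 1} = 18014398509481984.
Check values of n near the boundary:
  n = 407: C(407, 8) = 17424959239309050; 17424959239309050 < 18014398509481984? YES
  n = 408: C(408, 8) = 17773458424095231; 17773458424095231 < 18014398509481984? YES
  n = 409: C(409, 8) = 18128041135797879; 18128041135797879 < 18014398509481984? NO
The largest n with C(n, 8) < 18014398509481984 is n = 408 (where E[X] = 17773458424095231/18014398509481984 ≈ 0.986625). Hence R_4(8) > 408, i.e. R_4(8) ≥ 409.

Largest n = 408; hence R_4(8) > 408.


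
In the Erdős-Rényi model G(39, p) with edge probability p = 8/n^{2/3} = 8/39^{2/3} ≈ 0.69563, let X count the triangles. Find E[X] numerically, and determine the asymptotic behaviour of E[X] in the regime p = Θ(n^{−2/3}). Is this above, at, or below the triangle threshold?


Number of potential triangles: C(39, 3) = 9139.
Each occurs with probability p³ ≈ (0.69563)³ ≈ 3.3662064e-01.
By linearity: E[X] = C(39, 3)·p³ ≈ 9139 · 3.3662064e-01 ≈ 3076.37607.
Since α = 2/3 < 1, p = c/n^{2/3} ≫ 1/n is above the triangle threshold p ~ 1/n. Asymptotically E[X] ~ (c³/6)·n^{3(1−α)} = (8³/6)·n^{1} → ∞; triangles are abundant w.h.p.

E[X] ≈ 3076.37607; in regime p = Θ(1/n^{2/3}) E[X] diverges (above the triangle threshold p ~ 1/n).


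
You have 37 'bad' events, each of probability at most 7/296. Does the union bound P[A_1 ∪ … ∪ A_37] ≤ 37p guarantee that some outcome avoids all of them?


Union bound: P[∪_{i=1}^{37} A_i] ≤ Σ_i P[A_i] ≤ 37·p = 37·(7/296) = 7/8.
Numerically: 7/8 ≈ 0.875000.
Is 7/8 < 1? YES.
Since P[∪ A_i] ≤ 7/8 < 1, the complement has P[∩ A_i^c] ≥ 1 − 7/8 = 1/8 > 0, so some outcome avoids every A_i.

37·p = 7/8 ≈ 0.875000; existence CERTIFIED by the union bound.


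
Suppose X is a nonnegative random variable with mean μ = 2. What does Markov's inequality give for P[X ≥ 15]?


μ = E[X] = 2, a = 15.
Markov: P[X ≥ 15] ≤ μ/a = (2)/15 = 2/15.
Numerically: ≈ 0.133333.
(Since a = 15 > μ = 2.000000, the bound 2/15 is < 1 and informative.)

P[X ≥ 15] ≤ 2/15 ≈ 0.133333.


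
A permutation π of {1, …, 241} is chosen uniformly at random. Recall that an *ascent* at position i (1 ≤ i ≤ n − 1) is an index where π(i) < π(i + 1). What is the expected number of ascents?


Write X = Σ X_I over i = 1, …, 240, with X_I the indicator of one ascent.
There are 240 indicators.
For each fixed i, the pair (π(i), π(i+1)) is a uniformly random ordered pair of distinct values from {1, …, 241}; by symmetry P[π(i) < π(i+1)] = 1/2.
By linearity: E[X] = 240 · (1/2) = (241 − 1) · (1/2) = 120 ≈ 120.00000.

E[X] = 120 = 120.00000.


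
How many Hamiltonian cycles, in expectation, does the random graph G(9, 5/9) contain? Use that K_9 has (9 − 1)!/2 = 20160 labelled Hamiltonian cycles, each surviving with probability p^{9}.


K_9 has (9 − 1)!/2 = 20160 labelled Hamiltonian cycles.
For each such Hamiltonian cycle H, let X_H = 1 if all 9 edges of H are present in G. Then P[X_H = 1] = p^{9} = (5/9)^{9} = 1953125/387420489.
By linearity: E[X] = Σ_H E[X_H] = 20160 · p^{9} = 20160 · 1953125/387420489 = 4375000000/43046721.
Numerically: E[X] ≈ 102.

E[X] = 20160 · (5/9)^{9} = 4375000000/43046721 ≈ 102.


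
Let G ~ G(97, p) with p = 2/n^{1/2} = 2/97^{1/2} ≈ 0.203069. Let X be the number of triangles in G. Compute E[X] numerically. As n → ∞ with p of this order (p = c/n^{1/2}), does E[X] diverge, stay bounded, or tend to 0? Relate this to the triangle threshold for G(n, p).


Number of potential triangles: C(97, 3) = 147440.
Each occurs with probability p³ ≈ (0.203069)³ ≈ 8.37398899e-03.
By linearity: E[X] = C(97, 3)·p³ ≈ 147440 · 8.37398899e-03 ≈ 1234.660937.
Since α = 1/2 < 1, p = c/n^{1/2} ≫ 1/n is above the triangle threshold p ~ 1/n. Asymptotically E[X] ~ (c³/6)·n^{3(1−α)} = (2³/6)·n^{1.5} → ∞; triangles are abundant w.h.p.

E[X] ≈ 1234.660937; in regime p = Θ(1/n^{1/2}) E[X] diverges (above the triangle threshold p ~ 1/n).


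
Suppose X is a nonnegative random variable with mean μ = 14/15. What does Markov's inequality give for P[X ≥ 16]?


μ = E[X] = 14/15, a = 16.
Markov: P[X ≥ 16] ≤ μ/a = (14/15)/16 = 7/120.
Numerically: ≈ 0.058.
(Since a = 16 > μ = 0.933, the bound 7/120 is < 1 and informative.)

P[X ≥ 16] ≤ 7/120 ≈ 0.058.
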